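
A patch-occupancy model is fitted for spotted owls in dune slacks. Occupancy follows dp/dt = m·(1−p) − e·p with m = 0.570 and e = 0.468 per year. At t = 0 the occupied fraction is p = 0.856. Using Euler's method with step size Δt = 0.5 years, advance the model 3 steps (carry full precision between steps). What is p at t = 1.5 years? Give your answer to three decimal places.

0.583

Update rule: p ← p + [m·(1−p) − e·p]·Δt with Δt = 0.5.
t = 0.5: p = 0.85600 + (-0.15926) = 0.69674
t = 1: p = 0.69674 + (-0.07661) = 0.62013
t = 1.5: p = 0.62013 + (-0.03685) = 0.58328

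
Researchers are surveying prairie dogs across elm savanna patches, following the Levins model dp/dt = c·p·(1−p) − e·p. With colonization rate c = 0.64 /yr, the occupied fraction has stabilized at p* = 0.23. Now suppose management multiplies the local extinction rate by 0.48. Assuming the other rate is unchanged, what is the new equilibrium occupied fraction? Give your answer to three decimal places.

Balance c(1−p*) = e gives e = 0.64×(1 − 0.23000) = 0.49280.
New p* = 1 − e/c = 1 − 0.23654/0.64000 = 0.63041.

0.630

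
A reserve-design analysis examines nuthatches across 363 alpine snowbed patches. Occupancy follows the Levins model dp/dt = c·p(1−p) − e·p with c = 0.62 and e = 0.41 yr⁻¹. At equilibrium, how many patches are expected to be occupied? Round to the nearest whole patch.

123

p* = 1 − e/c = 1 − 0.41/0.62 = 0.3387.
Expected occupied patches = N × p* = 363 × 0.3387 = 122.95 ≈ 123.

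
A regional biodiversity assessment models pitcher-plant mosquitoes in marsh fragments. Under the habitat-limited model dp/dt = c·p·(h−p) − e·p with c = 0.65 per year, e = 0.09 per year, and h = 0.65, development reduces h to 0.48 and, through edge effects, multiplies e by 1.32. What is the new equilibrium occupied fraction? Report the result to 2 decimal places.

0.30

Before: p* = h − e/c = 0.65 − 0.09/0.65 = 0.65 − 0.1385 = 0.5115.
After: c = 0.65, e = 0.1188, h = 0.48; p* = 0.48 − 0.1188/0.65 = 0.2972.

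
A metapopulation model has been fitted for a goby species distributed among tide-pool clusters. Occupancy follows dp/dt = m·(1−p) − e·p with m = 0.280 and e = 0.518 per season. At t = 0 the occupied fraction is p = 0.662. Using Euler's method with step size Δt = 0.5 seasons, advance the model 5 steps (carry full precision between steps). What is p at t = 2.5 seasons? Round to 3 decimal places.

0.375

Update rule: p ← p + [m·(1−p) − e·p]·Δt with Δt = 0.5.
  1  |  dp/dt·Δt = -0.124138  |  p_1 = 0.537862
  2  |  dp/dt·Δt = -0.074607  |  p_2 = 0.463255
  3  |  dp/dt·Δt = -0.044839  |  p_3 = 0.418416
  4  |  dp/dt·Δt = -0.026948  |  p_4 = 0.391468
  5  |  dp/dt·Δt = -0.016196  |  p_5 = 0.375272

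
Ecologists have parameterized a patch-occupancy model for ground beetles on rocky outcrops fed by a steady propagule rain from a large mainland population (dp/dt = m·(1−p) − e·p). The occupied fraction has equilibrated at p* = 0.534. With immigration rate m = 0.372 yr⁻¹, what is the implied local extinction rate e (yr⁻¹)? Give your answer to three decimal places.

0.325

At equilibrium m(1−p*) = e·p*, so e = m(1−p*)/p*.
e = 0.372 × 0.4660 / 0.534 = 0.3246.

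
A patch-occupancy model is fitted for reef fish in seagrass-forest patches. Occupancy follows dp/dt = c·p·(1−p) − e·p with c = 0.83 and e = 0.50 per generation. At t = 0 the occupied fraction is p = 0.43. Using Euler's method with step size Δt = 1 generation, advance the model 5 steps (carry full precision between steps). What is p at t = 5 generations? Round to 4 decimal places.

Update rule: p ← p + [c·p·(1−p) − e·p]·Δt with Δt = 1.
step 1: Δp = -0.01157, p = 0.41843
step 2: Δp = -0.00724, p = 0.41119
step 3: Δp = -0.00464, p = 0.40655
step 4: Δp = -0.00302, p = 0.40353
step 5: Δp = -0.00199, p = 0.40154

0.4015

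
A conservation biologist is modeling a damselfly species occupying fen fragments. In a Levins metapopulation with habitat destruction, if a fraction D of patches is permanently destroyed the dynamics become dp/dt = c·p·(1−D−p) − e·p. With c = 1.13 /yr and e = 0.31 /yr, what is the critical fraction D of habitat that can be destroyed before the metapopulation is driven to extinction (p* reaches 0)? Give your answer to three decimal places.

0.726

The nontrivial equilibrium is p* = (1−D) − e/c; extinction occurs when this hits zero.
So D_crit = 1 − e/c = 1 − 0.31/1.13 = 1 − 0.2743 = 0.7257.
Note this equals the original equilibrium occupancy — the Levins extinction-debt result.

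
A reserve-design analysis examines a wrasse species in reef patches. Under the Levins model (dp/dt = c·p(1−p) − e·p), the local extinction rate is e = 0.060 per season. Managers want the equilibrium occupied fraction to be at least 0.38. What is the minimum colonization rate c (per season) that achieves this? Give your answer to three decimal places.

p* = 1 − e/c ≥ 0.38 requires e/c ≤ 0.6200, i.e. c ≥ e/0.6200.
c_min = 0.060/0.6200 = 0.0968.

0.097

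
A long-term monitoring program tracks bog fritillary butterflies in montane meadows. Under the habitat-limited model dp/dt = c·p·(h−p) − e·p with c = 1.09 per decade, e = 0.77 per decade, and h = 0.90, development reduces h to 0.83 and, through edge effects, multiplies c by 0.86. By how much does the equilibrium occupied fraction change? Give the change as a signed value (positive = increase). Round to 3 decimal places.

-0.185

Before: p* = h − e/c = 0.90 − 0.77/1.09 = 0.90 − 0.7064 = 0.1936.
After: c = 0.9374, e = 0.77, h = 0.83; p* = 0.83 − 0.77/0.9374 = 0.0086.
Δp* = 0.0086 − 0.1936 = -0.1850.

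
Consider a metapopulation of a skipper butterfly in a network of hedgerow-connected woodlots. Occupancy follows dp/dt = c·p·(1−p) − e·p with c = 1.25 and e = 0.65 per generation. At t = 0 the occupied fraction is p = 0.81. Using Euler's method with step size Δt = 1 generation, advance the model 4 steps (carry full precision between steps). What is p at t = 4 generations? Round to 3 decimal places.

0.480

Update rule: p ← p + [c·p·(1−p) − e·p]·Δt with Δt = 1.
step 1: Δp = -0.33413, p = 0.47587
step 2: Δp = +0.00245, p = 0.47833
step 3: Δp = +0.00100, p = 0.47933
step 4: Δp = +0.00040, p = 0.47973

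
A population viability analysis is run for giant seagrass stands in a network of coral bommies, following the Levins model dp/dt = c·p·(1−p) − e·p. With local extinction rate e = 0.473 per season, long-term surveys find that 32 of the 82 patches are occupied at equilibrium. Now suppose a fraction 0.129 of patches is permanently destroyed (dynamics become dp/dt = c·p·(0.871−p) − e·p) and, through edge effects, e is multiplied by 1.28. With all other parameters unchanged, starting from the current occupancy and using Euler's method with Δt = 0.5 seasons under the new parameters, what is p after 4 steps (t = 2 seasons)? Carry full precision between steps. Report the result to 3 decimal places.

0.263

Observed p* = 32/82 = 0.39024.
Balance c(1−p*) = e gives c = e/(1 − 0.39024) = 0.473/0.60976 = 0.77572.
Starting from p₀ = 0.39024; update p ← p + (dp/dt)·Δt with the new parameters.
t = 0.5: p = 0.39024 + (-0.04537) = 0.34488
t = 1: p = 0.34488 + (-0.03402) = 0.31085
t = 1.5: p = 0.31085 + (-0.02657) = 0.28429
t = 2: p = 0.28429 + (-0.02137) = 0.26292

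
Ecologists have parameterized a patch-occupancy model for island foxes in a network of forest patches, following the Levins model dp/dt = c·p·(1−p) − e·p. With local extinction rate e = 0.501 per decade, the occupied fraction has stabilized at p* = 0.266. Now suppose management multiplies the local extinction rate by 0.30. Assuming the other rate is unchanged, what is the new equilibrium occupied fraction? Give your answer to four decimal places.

0.7798

Balance c(1−p*) = e gives c = e/(1 − 0.26600) = 0.501/0.73400 = 0.68256.
New p* = 1 − e/c = 1 − 0.15030/0.68256 = 0.77980.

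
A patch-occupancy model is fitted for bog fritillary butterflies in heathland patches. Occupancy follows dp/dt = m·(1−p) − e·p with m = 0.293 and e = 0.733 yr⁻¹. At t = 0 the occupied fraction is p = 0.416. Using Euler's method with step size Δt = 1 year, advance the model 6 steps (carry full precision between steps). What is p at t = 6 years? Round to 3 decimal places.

Update rule: p ← p + [m·(1−p) − e·p]·Δt with Δt = 1.
  1  |  dp/dt·Δt = -0.133816  |  p_1 = 0.282184
  2  |  dp/dt·Δt = +0.003479  |  p_2 = 0.285663
  3  |  dp/dt·Δt = -0.000090  |  p_3 = 0.285573
  4  |  dp/dt·Δt = +0.000002  |  p_4 = 0.285575
  5  |  dp/dt·Δt = -0.000000  |  p_5 = 0.285575
  6  |  dp/dt·Δt = +0.000000  |  p_6 = 0.285575

0.286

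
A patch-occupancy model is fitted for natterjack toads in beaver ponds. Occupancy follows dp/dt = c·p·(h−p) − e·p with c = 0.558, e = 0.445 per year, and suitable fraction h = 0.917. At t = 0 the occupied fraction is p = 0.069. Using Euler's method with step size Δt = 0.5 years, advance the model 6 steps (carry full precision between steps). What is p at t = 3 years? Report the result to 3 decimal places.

0.075

Update rule: p ← p + [c·p·(h−p) − e·p]·Δt with Δt = 0.5.
t = 0.5: p = 0.06900 + (+0.00097) = 0.06997
t = 1: p = 0.06997 + (+0.00097) = 0.07094
t = 1.5: p = 0.07094 + (+0.00096) = 0.07190
t = 2: p = 0.07190 + (+0.00096) = 0.07286
t = 2.5: p = 0.07286 + (+0.00095) = 0.07380
t = 3: p = 0.07380 + (+0.00094) = 0.07475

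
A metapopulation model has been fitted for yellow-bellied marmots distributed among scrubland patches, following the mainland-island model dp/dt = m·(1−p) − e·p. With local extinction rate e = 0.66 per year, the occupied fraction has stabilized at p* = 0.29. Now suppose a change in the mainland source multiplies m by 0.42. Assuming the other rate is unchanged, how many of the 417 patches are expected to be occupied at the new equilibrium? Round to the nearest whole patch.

Balance m(1−p*) = e·p* gives m = e·p*/(1−p*) = 0.66×0.29000/0.71000 = 0.26958.
New p* = m/(m+e) = 0.11322/(0.11322+0.66000) = 0.14643.
Expected occupied = 417 × 0.14643 = 61.06 ≈ 61.

61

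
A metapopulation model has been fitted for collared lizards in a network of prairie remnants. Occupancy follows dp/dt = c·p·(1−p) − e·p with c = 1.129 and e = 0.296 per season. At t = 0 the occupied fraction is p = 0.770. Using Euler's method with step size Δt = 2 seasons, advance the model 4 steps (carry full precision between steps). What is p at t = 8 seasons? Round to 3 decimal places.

0.744

Update rule: p ← p + [c·p·(1−p) − e·p]·Δt with Δt = 2.
step 1: Δp = -0.05595, p = 0.71405
step 2: Δp = +0.03832, p = 0.75238
step 3: Δp = -0.02473, p = 0.72765
step 4: Δp = +0.01671, p = 0.74436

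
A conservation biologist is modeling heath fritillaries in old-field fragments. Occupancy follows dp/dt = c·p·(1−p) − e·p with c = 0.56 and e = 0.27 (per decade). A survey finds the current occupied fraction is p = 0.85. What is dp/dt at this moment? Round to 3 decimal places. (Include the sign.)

Colonization term: c·p·(1−p) = 0.56×0.85×0.1500 = 0.07140.
Extinction term: e·p = 0.22950.
dp/dt = 0.07140 − 0.22950 = -0.15810.

-0.158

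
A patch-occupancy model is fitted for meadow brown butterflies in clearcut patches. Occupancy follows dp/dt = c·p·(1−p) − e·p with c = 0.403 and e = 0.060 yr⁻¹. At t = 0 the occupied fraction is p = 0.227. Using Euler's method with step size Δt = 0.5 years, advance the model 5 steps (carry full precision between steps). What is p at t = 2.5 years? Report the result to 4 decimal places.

0.3884

Update rule: p ← p + [c·p·(1−p) − e·p]·Δt with Δt = 0.5.
p: 0.22700 → 0.25555  (Δp = +0.02855)
p: 0.25555 → 0.28621  (Δp = +0.03067)
p: 0.28621 → 0.31879  (Δp = +0.03258)
p: 0.31879 → 0.35299  (Δp = +0.03419)
p: 0.35299 → 0.38842  (Δp = +0.03543)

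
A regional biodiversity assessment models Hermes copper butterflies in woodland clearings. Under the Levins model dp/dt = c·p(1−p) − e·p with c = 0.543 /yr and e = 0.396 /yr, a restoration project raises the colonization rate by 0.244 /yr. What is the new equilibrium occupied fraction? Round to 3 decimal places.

Before: p* = 1 − 0.396/0.543 = 0.2707.
After the change, c = 0.787, e = 0.396, so p* = 1 − 0.396/0.787 = 0.4968.

0.497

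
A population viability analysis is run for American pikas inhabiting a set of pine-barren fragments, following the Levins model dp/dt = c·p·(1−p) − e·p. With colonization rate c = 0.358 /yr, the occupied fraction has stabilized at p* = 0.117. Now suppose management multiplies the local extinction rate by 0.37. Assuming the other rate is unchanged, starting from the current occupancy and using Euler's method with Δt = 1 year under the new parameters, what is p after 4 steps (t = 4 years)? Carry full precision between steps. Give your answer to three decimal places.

Balance c(1−p*) = e gives e = 0.358×(1 − 0.11700) = 0.31611.
Starting from p₀ = 0.11700; update p ← p + (dp/dt)·Δt with the new parameters.
p: 0.11700 → 0.14030  (Δp = +0.02330)
p: 0.14030 → 0.16707  (Δp = +0.02677)
p: 0.16707 → 0.19735  (Δp = +0.03028)
p: 0.19735 → 0.23098  (Δp = +0.03363)

0.231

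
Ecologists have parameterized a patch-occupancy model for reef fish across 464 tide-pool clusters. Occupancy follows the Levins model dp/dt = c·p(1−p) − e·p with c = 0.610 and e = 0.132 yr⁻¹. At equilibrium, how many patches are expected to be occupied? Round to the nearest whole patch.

364

p* = 1 − e/c = 1 − 0.132/0.610 = 0.7836.
Expected occupied patches = N × p* = 464 × 0.7836 = 363.59 ≈ 364.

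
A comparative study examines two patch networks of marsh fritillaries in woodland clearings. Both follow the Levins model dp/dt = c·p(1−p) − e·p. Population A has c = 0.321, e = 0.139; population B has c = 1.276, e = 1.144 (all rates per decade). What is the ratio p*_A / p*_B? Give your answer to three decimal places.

A: p*_A = 1 − 0.139/0.321 = 0.5670.
B: p*_B = 1 − 1.144/1.276 = 0.1034.
p*_A / p*_B = 0.5670/0.1034 = 5.4808.

5.481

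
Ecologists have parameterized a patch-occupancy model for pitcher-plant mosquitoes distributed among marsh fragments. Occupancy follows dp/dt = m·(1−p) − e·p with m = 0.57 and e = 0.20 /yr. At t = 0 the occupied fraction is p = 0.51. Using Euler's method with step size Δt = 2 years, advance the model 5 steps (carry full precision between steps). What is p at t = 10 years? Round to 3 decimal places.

0.751

Update rule: p ← p + [m·(1−p) − e·p]·Δt with Δt = 2.
p: 0.51000 → 0.86460  (Δp = +0.35460)
p: 0.86460 → 0.67312  (Δp = -0.19148)
p: 0.67312 → 0.77652  (Δp = +0.10340)
p: 0.77652 → 0.72068  (Δp = -0.05584)
p: 0.72068 → 0.75083  (Δp = +0.03015)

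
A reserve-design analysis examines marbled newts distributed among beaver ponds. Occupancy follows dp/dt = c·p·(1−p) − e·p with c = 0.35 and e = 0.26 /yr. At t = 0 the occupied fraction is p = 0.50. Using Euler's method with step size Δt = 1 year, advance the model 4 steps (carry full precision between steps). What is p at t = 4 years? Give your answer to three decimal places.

Update rule: p ← p + [c·p·(1−p) − e·p]·Δt with Δt = 1.
p: 0.50000 → 0.45750  (Δp = -0.04250)
p: 0.45750 → 0.42542  (Δp = -0.03208)
p: 0.42542 → 0.40036  (Δp = -0.02506)
p: 0.40036 → 0.38029  (Δp = -0.02007)

0.380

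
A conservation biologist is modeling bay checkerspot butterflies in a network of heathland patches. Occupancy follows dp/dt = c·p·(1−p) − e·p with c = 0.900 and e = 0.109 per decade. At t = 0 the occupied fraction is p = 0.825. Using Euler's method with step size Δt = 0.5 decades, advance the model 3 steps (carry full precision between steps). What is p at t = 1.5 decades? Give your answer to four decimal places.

0.8660

Update rule: p ← p + [c·p·(1−p) − e·p]·Δt with Δt = 0.5.
p: 0.82500 → 0.84501  (Δp = +0.02001)
p: 0.84501 → 0.85789  (Δp = +0.01288)
p: 0.85789 → 0.86600  (Δp = +0.00811)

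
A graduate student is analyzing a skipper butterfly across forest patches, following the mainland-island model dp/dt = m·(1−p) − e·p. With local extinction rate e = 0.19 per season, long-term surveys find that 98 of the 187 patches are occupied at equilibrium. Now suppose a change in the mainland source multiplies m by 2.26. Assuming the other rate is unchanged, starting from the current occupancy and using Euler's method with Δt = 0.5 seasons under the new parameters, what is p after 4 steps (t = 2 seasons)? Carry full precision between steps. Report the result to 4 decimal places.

Observed p* = 98/187 = 0.52406.
Balance m(1−p*) = e·p* gives m = e·p*/(1−p*) = 0.19×0.52406/0.47594 = 0.20921.
Starting from p₀ = 0.52406; update p ← p + (dp/dt)·Δt with the new parameters.
p: 0.52406 → 0.58679  (Δp = +0.06273)
p: 0.58679 → 0.62874  (Δp = +0.04194)
p: 0.62874 → 0.65678  (Δp = +0.02804)
p: 0.65678 → 0.67552  (Δp = +0.01875)

0.6755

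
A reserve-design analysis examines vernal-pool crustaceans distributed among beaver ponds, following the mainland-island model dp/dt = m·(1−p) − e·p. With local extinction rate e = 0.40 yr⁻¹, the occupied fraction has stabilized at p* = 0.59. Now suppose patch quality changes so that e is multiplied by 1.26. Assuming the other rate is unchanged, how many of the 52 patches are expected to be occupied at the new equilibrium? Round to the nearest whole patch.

28

Balance m(1−p*) = e·p* gives m = e·p*/(1−p*) = 0.40×0.59000/0.41000 = 0.57561.
New p* = m/(m+e) = 0.57561/(0.57561+0.50400) = 0.53316.
Expected occupied = 52 × 0.53316 = 27.72 ≈ 28.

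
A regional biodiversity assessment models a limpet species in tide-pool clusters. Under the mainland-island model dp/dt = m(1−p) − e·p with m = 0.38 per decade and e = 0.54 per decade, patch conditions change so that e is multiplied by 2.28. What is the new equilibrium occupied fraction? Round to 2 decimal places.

Before: p* = 0.38/(0.38+0.54) = 0.4130.
After: m = 0.38, e = 1.2312; p* = 0.38/1.6112 = 0.2358.

0.24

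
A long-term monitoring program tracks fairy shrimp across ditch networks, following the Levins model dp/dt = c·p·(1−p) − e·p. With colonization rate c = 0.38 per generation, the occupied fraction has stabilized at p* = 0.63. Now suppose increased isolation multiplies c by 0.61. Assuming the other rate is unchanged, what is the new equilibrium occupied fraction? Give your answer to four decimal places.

0.3934

Balance c(1−p*) = e gives e = 0.38×(1 − 0.63000) = 0.14060.
New p* = 1 − e/c = 1 − 0.14060/0.23180 = 0.39344.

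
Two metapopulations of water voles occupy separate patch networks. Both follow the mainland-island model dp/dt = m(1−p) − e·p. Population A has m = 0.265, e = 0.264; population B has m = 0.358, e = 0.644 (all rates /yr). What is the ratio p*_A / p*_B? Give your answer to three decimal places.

A: p*_A = m/(m+e) = 0.265/0.5290 = 0.5009.
B: p*_B = 0.358/1.0020 = 0.3573.
p*_A / p*_B = 0.5009/0.3573 = 1.4021.

1.402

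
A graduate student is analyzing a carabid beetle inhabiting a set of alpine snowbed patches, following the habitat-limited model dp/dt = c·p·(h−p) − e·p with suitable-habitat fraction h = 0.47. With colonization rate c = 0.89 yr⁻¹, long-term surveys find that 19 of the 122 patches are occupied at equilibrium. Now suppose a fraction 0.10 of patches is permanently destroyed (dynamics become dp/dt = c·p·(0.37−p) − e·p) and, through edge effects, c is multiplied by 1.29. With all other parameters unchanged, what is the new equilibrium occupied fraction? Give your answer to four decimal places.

0.1264

Observed p* = 19/122 = 0.15574.
Balance c(h−p*) = e gives e = 0.89×(0.47 − 0.15574) = 0.27969.
New p* = 0.37 − e/c = 0.37 − 0.27969/1.14810 = 0.12639.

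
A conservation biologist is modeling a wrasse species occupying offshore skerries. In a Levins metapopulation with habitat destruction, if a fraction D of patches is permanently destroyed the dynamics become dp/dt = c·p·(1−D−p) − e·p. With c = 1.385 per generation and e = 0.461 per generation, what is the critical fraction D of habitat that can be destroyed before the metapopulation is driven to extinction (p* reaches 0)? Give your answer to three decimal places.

0.667

The nontrivial equilibrium is p* = (1−D) − e/c; extinction occurs when this hits zero.
So D_crit = 1 − e/c = 1 − 0.461/1.385 = 1 − 0.3329 = 0.6671.
Note this equals the original equilibrium occupancy — the Levins extinction-debt result.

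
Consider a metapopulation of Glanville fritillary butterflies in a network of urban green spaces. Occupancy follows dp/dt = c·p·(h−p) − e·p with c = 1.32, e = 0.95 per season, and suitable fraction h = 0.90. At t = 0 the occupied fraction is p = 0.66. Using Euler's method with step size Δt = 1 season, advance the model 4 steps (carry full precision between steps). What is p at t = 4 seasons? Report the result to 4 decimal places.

Update rule: p ← p + [c·p·(h−p) − e·p]·Δt with Δt = 1.
step 1: Δp = -0.41791, p = 0.24209
step 2: Δp = -0.01974, p = 0.22234
step 3: Δp = -0.01234, p = 0.21001
step 4: Δp = -0.00823, p = 0.20177

0.2018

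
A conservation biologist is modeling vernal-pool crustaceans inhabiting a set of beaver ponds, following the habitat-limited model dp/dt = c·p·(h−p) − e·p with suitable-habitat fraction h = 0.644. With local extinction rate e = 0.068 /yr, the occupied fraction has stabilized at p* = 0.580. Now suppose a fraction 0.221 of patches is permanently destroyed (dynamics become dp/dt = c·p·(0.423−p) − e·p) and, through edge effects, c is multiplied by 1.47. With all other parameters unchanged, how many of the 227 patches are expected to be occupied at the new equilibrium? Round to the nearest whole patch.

86

Balance c(h−p*) = e gives c = e/(0.644 − 0.58000) = 0.068/0.06400 = 1.06250.
New p* = 0.423 − e/c = 0.423 − 0.06800/1.56187 = 0.37946.
Expected occupied = 227 × 0.37946 = 86.14 ≈ 86.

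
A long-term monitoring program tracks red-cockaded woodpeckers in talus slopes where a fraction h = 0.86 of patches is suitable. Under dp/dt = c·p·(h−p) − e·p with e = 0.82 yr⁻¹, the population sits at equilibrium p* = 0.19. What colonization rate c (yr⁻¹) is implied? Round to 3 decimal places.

At equilibrium c(h−p*) = e, so c = e/(h−p*).
c = 0.82/(0.86 − 0.19) = 0.82/0.6700 = 1.2239.

1.224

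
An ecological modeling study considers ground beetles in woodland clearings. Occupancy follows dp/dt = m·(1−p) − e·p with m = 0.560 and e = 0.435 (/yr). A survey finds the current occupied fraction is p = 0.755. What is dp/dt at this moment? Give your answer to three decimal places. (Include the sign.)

-0.191

Colonization term: m·(1−p) = 0.560×0.2450 = 0.13720.
Extinction term: e·p = 0.32843.
dp/dt = 0.13720 − 0.32843 = -0.19123.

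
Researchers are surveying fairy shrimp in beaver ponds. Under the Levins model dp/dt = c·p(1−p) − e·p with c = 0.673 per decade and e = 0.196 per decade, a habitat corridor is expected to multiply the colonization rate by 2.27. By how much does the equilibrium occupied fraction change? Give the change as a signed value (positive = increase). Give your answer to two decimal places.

0.16

Before: p* = 1 − 0.196/0.673 = 0.7088.
After the change, c = 1.52771, e = 0.196, so p* = 1 − 0.196/1.52771 = 0.8717.
Δp* = 0.8717 − 0.7088 = +0.1629.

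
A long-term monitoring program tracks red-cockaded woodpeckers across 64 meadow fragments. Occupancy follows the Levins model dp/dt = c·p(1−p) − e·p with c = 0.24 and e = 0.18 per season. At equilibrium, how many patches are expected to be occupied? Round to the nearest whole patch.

16

p* = 1 − e/c = 1 − 0.18/0.24 = 0.2500.
Expected occupied patches = N × p* = 64 × 0.2500 = 16.00 ≈ 16.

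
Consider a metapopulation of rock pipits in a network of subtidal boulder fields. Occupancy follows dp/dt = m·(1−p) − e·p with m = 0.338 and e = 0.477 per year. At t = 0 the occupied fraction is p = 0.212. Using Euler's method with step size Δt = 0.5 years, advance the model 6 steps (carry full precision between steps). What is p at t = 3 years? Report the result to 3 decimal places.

Update rule: p ← p + [m·(1−p) − e·p]·Δt with Δt = 0.5.
p: 0.21200 → 0.29461  (Δp = +0.08261)
p: 0.29461 → 0.34356  (Δp = +0.04895)
p: 0.34356 → 0.37256  (Δp = +0.02900)
p: 0.37256 → 0.38974  (Δp = +0.01718)
p: 0.38974 → 0.39992  (Δp = +0.01018)
p: 0.39992 → 0.40595  (Δp = +0.00603)

0.406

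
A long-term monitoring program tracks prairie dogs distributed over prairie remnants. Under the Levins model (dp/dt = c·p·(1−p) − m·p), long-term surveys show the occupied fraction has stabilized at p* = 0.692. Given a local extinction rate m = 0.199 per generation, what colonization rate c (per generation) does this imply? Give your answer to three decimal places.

0.646

At equilibrium c(1−p*) = m, so c = m/(1−p*).
c = 0.199/(1 − 0.692) = 0.199/0.3080 = 0.6461.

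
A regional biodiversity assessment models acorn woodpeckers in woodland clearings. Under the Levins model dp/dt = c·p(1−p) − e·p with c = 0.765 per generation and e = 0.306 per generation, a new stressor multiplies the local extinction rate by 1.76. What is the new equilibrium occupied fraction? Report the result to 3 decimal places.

Before: p* = 1 − 0.306/0.765 = 0.6000.
After the change, c = 0.765, e = 0.53856, so p* = 1 − 0.53856/0.765 = 0.2960.

0.296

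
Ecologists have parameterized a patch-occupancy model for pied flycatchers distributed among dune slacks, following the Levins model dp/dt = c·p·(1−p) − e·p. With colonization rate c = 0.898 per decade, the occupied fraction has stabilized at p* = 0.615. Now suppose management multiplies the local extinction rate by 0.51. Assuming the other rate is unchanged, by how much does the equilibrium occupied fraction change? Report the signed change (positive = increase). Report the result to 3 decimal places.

0.189

Balance c(1−p*) = e gives e = 0.898×(1 − 0.61500) = 0.34573.
New p* = 1 − e/c = 1 − 0.17632/0.89800 = 0.80365.
Δp* = 0.80365 − 0.61500 = +0.18865.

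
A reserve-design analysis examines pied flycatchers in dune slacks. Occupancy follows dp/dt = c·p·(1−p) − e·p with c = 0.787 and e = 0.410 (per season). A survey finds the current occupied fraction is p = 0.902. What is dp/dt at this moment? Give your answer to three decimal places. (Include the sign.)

-0.300

Colonization term: c·p·(1−p) = 0.787×0.902×0.0980 = 0.06957.
Extinction term: e·p = 0.36982.
dp/dt = 0.06957 − 0.36982 = -0.30025.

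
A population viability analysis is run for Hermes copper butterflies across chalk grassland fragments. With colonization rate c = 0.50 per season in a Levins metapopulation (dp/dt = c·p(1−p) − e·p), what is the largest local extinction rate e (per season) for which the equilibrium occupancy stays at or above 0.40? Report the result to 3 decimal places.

1 − e/c ≥ 0.40 ⇒ e ≤ c(1 − 0.40) = 0.50 × 0.6000.
e_max = 0.3000.

0.300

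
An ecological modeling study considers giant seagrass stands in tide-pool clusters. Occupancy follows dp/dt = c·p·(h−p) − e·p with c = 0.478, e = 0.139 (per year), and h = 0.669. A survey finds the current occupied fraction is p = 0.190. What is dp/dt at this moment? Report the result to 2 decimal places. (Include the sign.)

Colonization term: c·p·(h−p) = 0.478×0.190×0.4790 = 0.04350.
Extinction term: e·p = 0.02641.
dp/dt = 0.04350 − 0.02641 = 0.01709.

0.02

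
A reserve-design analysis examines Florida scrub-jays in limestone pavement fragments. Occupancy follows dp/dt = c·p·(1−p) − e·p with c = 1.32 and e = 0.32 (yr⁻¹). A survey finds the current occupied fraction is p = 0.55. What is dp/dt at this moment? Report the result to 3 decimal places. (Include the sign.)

Colonization term: c·p·(1−p) = 1.32×0.55×0.4500 = 0.32670.
Extinction term: e·p = 0.17600.
dp/dt = 0.32670 − 0.17600 = 0.15070.

0.151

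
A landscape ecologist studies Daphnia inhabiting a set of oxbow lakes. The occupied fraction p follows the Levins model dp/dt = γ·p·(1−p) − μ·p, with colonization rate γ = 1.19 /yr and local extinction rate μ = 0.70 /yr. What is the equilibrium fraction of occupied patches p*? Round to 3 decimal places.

At equilibrium, colonization balances extinction: γ·p*·(1−p*) = μ·p*.
So p* = 1 − μ/γ = 1 − 0.70/1.19 = 1 − 0.5882 = 0.4118.

0.412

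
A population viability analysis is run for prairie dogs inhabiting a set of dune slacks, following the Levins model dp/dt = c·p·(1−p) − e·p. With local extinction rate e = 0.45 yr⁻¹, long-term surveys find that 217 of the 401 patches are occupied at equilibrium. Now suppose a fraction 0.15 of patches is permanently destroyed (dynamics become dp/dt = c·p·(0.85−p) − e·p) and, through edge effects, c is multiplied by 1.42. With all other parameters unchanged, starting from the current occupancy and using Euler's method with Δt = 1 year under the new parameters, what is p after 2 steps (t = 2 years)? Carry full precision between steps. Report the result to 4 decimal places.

Observed p* = 217/401 = 0.54115.
Balance c(1−p*) = e gives c = e/(1 − 0.54115) = 0.45/0.45885 = 0.98071.
Starting from p₀ = 0.54115; update p ← p + (dp/dt)·Δt with the new parameters.
t = 1: p = 0.54115 + (-0.01076) = 0.53038
t = 2: p = 0.53038 + (-0.00260) = 0.52778

0.5278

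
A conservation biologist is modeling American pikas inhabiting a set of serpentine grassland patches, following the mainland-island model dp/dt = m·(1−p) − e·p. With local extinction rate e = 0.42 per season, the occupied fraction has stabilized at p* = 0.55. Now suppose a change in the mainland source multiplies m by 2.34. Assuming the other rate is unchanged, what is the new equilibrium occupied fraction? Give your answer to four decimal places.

0.7409

Balance m(1−p*) = e·p* gives m = e·p*/(1−p*) = 0.42×0.55000/0.45000 = 0.51333.
New p* = m/(m+e) = 1.20119/(1.20119+0.42000) = 0.74093.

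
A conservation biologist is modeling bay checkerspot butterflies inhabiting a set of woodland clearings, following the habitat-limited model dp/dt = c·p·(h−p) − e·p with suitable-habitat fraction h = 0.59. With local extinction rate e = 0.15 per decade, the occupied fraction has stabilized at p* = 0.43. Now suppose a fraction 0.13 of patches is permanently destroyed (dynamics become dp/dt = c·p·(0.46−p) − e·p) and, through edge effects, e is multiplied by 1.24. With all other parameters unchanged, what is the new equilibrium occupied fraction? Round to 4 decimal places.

Balance c(h−p*) = e gives c = e/(0.59 − 0.43000) = 0.15/0.16000 = 0.93750.
New p* = 0.46 − e/c = 0.46 − 0.18600/0.93750 = 0.26160.

0.2616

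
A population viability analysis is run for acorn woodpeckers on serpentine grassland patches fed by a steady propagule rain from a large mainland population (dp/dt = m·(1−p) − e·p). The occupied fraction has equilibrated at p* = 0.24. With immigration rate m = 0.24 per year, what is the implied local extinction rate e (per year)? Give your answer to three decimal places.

At equilibrium m(1−p*) = e·p*, so e = m(1−p*)/p*.
e = 0.24 × 0.7600 / 0.24 = 0.7600.

0.760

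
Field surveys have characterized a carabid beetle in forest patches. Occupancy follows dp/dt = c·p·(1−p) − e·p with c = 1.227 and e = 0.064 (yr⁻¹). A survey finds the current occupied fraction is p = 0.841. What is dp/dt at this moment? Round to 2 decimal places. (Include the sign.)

Colonization term: c·p·(1−p) = 1.227×0.841×0.1590 = 0.16407.
Extinction term: e·p = 0.05382.
dp/dt = 0.16407 − 0.05382 = 0.11025.

0.11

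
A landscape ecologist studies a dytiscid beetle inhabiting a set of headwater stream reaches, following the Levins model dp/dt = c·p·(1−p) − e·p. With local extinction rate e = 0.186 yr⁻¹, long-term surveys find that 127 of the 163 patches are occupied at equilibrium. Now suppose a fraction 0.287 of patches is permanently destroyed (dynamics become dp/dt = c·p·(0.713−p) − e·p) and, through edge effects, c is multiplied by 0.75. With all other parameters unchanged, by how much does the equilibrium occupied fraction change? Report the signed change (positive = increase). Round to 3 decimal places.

Observed p* = 127/163 = 0.77914.
Balance c(1−p*) = e gives c = e/(1 − 0.77914) = 0.186/0.22086 = 0.84216.
New p* = 0.713 − e/c = 0.713 − 0.18600/0.63162 = 0.41852.
Δp* = 0.41852 − 0.77914 = -0.36062.

-0.361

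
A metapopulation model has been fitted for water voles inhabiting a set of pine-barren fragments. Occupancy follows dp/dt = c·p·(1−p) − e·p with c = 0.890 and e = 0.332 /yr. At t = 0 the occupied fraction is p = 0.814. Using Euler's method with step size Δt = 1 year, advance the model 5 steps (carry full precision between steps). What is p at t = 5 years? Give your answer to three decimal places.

Update rule: p ← p + [c·p·(1−p) − e·p]·Δt with Δt = 1.
t = 1: p = 0.81400 + (-0.13550) = 0.67850
t = 2: p = 0.67850 + (-0.03112) = 0.64738
t = 3: p = 0.64738 + (-0.01176) = 0.63562
t = 4: p = 0.63562 + (-0.00489) = 0.63072
t = 5: p = 0.63072 + (-0.00211) = 0.62861

0.629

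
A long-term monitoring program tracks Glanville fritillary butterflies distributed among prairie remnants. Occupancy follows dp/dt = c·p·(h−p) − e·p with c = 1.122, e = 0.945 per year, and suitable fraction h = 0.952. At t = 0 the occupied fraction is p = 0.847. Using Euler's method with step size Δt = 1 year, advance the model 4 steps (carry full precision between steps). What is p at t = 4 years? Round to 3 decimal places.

Update rule: p ← p + [c·p·(h−p) − e·p]·Δt with Δt = 1.
t = 1: p = 0.84700 + (-0.70063) = 0.14637
t = 2: p = 0.14637 + (-0.00601) = 0.14036
t = 3: p = 0.14036 + (-0.00482) = 0.13554
t = 4: p = 0.13554 + (-0.00392) = 0.13162

0.132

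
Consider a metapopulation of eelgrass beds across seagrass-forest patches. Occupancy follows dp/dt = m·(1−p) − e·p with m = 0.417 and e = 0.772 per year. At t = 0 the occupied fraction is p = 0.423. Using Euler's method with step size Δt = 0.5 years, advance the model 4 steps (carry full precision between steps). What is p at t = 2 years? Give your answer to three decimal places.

Update rule: p ← p + [m·(1−p) − e·p]·Δt with Δt = 0.5.
p: 0.42300 → 0.38003  (Δp = -0.04297)
p: 0.38003 → 0.36260  (Δp = -0.01743)
p: 0.36260 → 0.35553  (Δp = -0.00707)
p: 0.35553 → 0.35267  (Δp = -0.00287)

0.353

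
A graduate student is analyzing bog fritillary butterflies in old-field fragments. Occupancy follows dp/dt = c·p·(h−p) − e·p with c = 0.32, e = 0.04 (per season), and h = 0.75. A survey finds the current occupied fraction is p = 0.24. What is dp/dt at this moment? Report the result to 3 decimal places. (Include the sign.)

Colonization term: c·p·(h−p) = 0.32×0.24×0.5100 = 0.03917.
Extinction term: e·p = 0.00960.
dp/dt = 0.03917 − 0.00960 = 0.02957.

0.030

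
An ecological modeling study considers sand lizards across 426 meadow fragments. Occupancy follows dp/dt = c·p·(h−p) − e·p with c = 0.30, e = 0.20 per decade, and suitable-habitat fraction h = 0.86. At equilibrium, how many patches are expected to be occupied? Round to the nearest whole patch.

p* = h − e/c = 0.86 − 0.6667 = 0.1933.
Expected occupied patches = N × p* = 426 × 0.1933 = 82.36 ≈ 82.

82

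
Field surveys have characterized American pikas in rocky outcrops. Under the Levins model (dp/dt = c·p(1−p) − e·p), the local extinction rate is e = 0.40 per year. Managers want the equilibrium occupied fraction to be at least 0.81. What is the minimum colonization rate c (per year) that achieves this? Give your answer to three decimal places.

p* = 1 − e/c ≥ 0.81 requires e/c ≤ 0.1900, i.e. c ≥ e/0.1900.
c_min = 0.40/0.1900 = 2.1053.

2.105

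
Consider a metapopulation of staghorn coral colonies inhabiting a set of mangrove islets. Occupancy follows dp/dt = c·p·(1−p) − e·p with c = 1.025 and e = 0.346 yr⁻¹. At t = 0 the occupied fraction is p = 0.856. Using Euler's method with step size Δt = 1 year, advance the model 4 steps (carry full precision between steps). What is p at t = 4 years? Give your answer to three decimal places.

Update rule: p ← p + [c·p·(1−p) − e·p]·Δt with Δt = 1.
t = 1: p = 0.85600 + (-0.16983) = 0.68617
t = 2: p = 0.68617 + (-0.01669) = 0.66948
t = 3: p = 0.66948 + (-0.00483) = 0.66465
t = 4: p = 0.66465 + (-0.00151) = 0.66314

0.663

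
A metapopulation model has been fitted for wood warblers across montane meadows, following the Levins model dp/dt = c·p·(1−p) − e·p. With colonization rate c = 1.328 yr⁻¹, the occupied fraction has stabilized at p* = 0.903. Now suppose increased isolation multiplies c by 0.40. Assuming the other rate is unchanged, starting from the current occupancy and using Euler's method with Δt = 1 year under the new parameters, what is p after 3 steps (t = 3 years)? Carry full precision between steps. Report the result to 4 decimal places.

0.7818

Balance c(1−p*) = e gives e = 1.328×(1 − 0.90300) = 0.12882.
Starting from p₀ = 0.90300; update p ← p + (dp/dt)·Δt with the new parameters.
step 1: Δp = -0.06979, p = 0.83321
step 2: Δp = -0.03351, p = 0.79970
step 3: Δp = -0.01793, p = 0.78177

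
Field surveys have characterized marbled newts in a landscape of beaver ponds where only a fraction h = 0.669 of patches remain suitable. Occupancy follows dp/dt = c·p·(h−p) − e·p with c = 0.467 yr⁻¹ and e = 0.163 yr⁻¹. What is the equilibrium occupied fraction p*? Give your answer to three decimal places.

0.320

Setting dp/dt = 0 and dividing by p* gives c·(h−p*) = e.
So p* = h − e/c = 0.669 − 0.163/0.467 = 0.669 − 0.3490 = 0.3200.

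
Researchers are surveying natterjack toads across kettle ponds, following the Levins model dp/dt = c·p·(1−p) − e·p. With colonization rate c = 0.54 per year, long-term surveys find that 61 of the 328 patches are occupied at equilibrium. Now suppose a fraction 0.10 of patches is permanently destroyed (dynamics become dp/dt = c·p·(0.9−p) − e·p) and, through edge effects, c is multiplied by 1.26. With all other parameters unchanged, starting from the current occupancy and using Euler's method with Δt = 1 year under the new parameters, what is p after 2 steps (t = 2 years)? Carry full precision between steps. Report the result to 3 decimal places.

0.202

Observed p* = 61/328 = 0.18598.
Balance c(1−p*) = e gives e = 0.54×(1 − 0.18598) = 0.43957.
Starting from p₀ = 0.18598; update p ← p + (dp/dt)·Δt with the new parameters.
p: 0.18598 → 0.19458  (Δp = +0.00860)
p: 0.19458 → 0.20244  (Δp = +0.00786)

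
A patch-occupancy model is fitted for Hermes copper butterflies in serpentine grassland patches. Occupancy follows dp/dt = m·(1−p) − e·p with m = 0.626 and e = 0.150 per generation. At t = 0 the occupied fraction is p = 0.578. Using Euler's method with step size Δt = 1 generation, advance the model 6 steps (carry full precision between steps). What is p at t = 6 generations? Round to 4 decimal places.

Update rule: p ← p + [m·(1−p) − e·p]·Δt with Δt = 1.
t = 1: p = 0.57800 + (+0.17747) = 0.75547
t = 2: p = 0.75547 + (+0.03975) = 0.79523
t = 3: p = 0.79523 + (+0.00890) = 0.80413
t = 4: p = 0.80413 + (+0.00199) = 0.80613
t = 5: p = 0.80613 + (+0.00045) = 0.80657
t = 6: p = 0.80657 + (+0.00010) = 0.80667

0.8067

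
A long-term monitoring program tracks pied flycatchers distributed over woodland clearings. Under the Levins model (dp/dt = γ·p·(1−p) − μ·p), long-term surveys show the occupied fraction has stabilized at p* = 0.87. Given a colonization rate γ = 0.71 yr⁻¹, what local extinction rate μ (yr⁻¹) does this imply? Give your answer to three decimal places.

At equilibrium γ(1−p*) = μ.
μ = 0.71 × (1 − 0.87) = 0.71 × 0.1300 = 0.0923.

0.092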